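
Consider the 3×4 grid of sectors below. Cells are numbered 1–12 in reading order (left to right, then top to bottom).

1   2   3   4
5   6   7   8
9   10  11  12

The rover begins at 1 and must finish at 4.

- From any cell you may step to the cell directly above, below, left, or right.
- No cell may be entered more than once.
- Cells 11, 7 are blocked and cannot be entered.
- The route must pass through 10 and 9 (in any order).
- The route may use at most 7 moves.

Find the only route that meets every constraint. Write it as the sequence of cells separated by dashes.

1 - 5 - 9 - 10 - 6 - 2 - 3 - 4

The budget equals the shortest possible length, so every move has to be on a shortest route through the required cells.
Route from 1: 2× down (reaching 9), right to 10, 2× up (reaching 2), 2× right (reaching 4) — 7 moves in all.
Check: all required cells visited; 7 ≤ 7 moves.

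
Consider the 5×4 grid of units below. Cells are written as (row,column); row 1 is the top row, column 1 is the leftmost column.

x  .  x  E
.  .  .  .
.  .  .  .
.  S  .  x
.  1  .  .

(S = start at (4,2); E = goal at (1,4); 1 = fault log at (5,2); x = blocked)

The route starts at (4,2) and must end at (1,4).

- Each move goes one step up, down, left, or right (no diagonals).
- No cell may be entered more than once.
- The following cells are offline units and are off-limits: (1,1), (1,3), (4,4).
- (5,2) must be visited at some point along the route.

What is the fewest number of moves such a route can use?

Any route passes through (5,2) somewhere between (4,2) and (1,4). Summing Manhattan distances along the two legs ((4,2) → (5,2) → (1,4)) gives a lower bound of 1 + 6 = 7 moves.
A route of 7 moves achieves this: (4,2) → (5,2) → (5,3) → (4,3) → (3,3) → (2,3) → (2,4) → (1,4).
Since 7 matches the lower bound, it is optimal.

7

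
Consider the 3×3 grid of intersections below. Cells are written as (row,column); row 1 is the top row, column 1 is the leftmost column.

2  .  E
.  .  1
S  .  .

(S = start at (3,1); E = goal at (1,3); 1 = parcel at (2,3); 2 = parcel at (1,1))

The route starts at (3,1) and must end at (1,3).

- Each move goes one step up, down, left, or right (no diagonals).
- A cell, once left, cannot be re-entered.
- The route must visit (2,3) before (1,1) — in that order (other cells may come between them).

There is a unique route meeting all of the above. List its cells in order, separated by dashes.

The waypoints must appear in the order (2,3), (1,1), with no cell reused.
Route from (3,1): right 2 to (3,3), up 1 to (2,3), left 2 to (2,1), up 1 to (1,1), right 2 to (1,3) — 8 moves in all.
Check: order respected (1 at step 3, 2 at step 6).

(3,1) - (3,2) - (3,3) - (2,3) - (2,2) - (2,1) - (1,1) - (1,2) - (1,3)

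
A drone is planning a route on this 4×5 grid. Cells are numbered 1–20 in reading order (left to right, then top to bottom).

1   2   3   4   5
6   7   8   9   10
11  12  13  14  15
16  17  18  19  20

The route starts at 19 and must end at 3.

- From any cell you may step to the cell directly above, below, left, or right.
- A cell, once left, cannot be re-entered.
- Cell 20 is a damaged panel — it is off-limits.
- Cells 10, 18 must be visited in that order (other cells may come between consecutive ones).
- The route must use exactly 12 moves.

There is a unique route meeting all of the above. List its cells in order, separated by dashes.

The waypoints must appear in the order 10, 18, with no cell reused.
Route from 19: up 1 to 14, right 1 to 15, up 1 to 10, left 2 to 8, down 2 to 18, left 1 to 17, up 3 to 2, right 1 to 3 — 12 moves in all.
Check: order respected (10 at step 3, 18 at step 7); 12 moves as required.

19 - 14 - 15 - 10 - 9 - 8 - 13 - 18 - 17 - 12 - 7 - 2 - 3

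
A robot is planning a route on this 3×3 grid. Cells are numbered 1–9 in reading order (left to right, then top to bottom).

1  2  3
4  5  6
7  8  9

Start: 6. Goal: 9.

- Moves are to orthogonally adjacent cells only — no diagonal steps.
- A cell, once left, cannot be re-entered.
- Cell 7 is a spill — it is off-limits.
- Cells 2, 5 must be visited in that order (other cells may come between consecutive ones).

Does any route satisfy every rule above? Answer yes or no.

yes

One route that works: 6 → 3 → 2 → 5 → 8 → 9.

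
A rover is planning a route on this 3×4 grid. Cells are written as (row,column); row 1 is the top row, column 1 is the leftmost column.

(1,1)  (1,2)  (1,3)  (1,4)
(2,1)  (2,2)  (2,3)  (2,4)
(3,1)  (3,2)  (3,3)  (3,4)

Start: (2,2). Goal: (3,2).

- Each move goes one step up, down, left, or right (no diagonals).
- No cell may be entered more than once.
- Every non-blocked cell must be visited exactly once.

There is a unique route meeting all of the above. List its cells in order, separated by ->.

(2,2) -> (2,3) -> (3,3) -> (3,4) -> (2,4) -> (1,4) -> (1,3) -> (1,2) -> (1,1) -> (2,1) -> (3,1) -> (3,2)

Need to visit all 12 open cells exactly once, starting at (2,2) and ending at (3,2).
Cell (1,4) has only two open neighbours ((2,4) and (1,3)), so the path must pass straight through it: one of those is the cell it's entered from and the other is where it exits.
Route from (2,2): right to (2,3), down to (3,3), right to (3,4), 2× up (reaching (1,4)), 3× left (reaching (1,1)), 2× down (reaching (3,1)), right to (3,2) — 11 moves in all.
Check: all 12 open cells covered.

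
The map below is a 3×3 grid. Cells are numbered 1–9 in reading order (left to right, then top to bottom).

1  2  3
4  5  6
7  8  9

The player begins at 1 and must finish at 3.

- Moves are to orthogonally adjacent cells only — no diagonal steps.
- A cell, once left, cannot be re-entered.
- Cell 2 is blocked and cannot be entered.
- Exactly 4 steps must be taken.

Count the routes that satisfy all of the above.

1

Need simple routes of exactly 4 moves from 1 to 3 (Manhattan distance 2, so 1 moves are spent on a detour and 1 undoing it).
Enumerating: 1 4 5 6 3.
That gives 1 route.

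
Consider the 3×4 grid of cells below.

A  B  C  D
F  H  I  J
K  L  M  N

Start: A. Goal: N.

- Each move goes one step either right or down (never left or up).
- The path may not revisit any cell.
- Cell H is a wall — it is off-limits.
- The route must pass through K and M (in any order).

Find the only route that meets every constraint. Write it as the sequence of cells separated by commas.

Moves only go right or down, so the column and row indices never decrease.
Route from A: down 2 to K, right 3 to N — 5 moves in all.
Check: all required cells visited.

A, F, K, L, M, N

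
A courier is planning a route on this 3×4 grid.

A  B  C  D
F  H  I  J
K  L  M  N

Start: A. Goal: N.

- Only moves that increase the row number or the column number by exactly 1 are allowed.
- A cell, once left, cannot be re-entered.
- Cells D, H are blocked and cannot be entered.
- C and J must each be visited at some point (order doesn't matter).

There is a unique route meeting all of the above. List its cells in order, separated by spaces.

Moves only go right or down, so the column and row indices never decrease.
Route from A: 2× right (reaching C), down to I, right to J, down to N — 5 moves in all.
Check: all required cells visited.

A B C I J N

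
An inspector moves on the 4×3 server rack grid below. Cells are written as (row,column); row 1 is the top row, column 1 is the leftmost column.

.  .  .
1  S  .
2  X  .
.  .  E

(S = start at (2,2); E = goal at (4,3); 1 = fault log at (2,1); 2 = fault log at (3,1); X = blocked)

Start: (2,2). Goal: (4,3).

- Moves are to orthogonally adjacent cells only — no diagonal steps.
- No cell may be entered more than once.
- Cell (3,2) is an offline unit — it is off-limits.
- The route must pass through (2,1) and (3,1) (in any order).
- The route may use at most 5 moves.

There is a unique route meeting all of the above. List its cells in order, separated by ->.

Any route must reach (2,1) and (3,1) and still end at (4,3) within 5 moves, so the order of the required stops is forced.
Route from (2,2): left to (2,1), 2× down (reaching (4,1)), 2× right (reaching (4,3)) — 5 moves in all.
Check: all required cells visited; 5 ≤ 5 moves.

(2,2) -> (2,1) -> (3,1) -> (4,1) -> (4,2) -> (4,3)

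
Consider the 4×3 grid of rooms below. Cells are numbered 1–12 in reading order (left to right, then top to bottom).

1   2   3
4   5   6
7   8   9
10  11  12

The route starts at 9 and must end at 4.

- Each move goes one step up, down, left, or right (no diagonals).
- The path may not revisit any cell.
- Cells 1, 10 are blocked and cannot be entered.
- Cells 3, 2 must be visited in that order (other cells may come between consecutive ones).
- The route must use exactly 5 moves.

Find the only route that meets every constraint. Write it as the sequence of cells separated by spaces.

The waypoints must appear in the order 3, 2, with no cell reused.
Route from 9: 2× up (reaching 3), left to 2, down to 5, left to 4 — 5 moves in all.
Check: order respected (3 at step 2, 2 at step 3); 5 moves as required.

9 6 3 2 5 4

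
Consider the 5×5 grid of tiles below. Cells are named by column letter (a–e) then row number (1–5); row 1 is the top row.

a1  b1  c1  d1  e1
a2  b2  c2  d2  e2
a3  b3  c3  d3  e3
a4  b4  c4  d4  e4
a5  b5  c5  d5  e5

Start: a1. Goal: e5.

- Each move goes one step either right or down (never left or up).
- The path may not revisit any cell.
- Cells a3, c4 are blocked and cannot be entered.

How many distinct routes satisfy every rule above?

34

A right/down-only route from a1 to e5 makes exactly 4 down-moves and 4 right-moves in some order.
With no other constraints that would be C(8,4) = 70 routes.
Subtract routes through each blocked cell (inclusion–exclusion for overlaps): − through a3: 15 − through c4: 30 + through a3&c4: 9 → 34.
That gives 34 routes.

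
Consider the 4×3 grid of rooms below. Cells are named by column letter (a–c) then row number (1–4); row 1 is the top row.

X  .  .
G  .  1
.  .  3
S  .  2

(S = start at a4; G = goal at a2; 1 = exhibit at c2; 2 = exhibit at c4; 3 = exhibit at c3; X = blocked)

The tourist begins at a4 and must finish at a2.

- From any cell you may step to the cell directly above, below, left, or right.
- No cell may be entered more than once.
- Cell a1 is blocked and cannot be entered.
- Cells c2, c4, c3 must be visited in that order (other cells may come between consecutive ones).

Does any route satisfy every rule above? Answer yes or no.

Ignoring the required order, 6 revisit-free routes from a4 to a2 pass through all of c2, c4, and c3; the waypoint orders that occur are c4 → c3 → c2 (6) — never c2 → c4 → c3.

no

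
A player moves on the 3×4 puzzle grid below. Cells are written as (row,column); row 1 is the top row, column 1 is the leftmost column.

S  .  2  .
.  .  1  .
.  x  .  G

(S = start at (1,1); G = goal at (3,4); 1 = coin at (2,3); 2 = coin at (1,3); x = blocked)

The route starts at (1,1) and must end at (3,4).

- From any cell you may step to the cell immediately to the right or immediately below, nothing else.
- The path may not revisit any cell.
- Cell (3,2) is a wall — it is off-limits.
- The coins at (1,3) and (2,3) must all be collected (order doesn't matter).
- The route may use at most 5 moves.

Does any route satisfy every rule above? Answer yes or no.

yes

One route that works: (1,1) → (1,2) → (1,3) → (2,3) → (3,3) → (3,4).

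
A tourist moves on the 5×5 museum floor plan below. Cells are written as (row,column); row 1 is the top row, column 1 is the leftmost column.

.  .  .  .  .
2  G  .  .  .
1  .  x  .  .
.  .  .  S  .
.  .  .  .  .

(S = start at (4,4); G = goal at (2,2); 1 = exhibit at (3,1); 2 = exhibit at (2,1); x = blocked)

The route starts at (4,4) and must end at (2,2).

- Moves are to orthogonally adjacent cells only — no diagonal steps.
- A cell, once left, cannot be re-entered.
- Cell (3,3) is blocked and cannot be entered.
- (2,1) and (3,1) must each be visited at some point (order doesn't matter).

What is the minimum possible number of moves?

6

Any route passes through (2,1) and (3,1) in some order between (4,4) and (2,2). Summing Manhattan distances along each leg and taking the cheapest ordering ((4,4) → (3,1) → (2,1) → (2,2)) gives a lower bound of 4 + 1 + 1 = 6 moves.
A route of 6 moves achieves this: (4,4) → (4,3) → (4,2) → (3,2) → (3,1) → (2,1) → (2,2).
Since 6 matches the lower bound, it is optimal.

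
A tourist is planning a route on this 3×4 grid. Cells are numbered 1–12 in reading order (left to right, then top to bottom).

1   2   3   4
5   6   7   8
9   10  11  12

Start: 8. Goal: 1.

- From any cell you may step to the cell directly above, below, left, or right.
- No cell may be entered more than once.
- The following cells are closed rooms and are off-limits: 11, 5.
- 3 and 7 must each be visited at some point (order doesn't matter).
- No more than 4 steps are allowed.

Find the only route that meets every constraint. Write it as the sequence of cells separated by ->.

The 4-move cap with required stops at 3, 7 leaves no slack for detours.
Route from 8: left to 7, up to 3, 2× left (reaching 1) — 4 moves in all.
Check: all required cells visited; 4 ≤ 4 moves.

8 -> 7 -> 3 -> 2 -> 1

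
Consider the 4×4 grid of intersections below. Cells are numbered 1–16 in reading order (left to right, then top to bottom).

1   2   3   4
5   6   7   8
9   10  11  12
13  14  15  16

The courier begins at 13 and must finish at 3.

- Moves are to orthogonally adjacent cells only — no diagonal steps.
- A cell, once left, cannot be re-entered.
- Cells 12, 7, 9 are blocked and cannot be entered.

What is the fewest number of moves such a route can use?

5

The Manhattan distance from 13 to 3 is |4−1| + |1−3| = 5, so at least 5 moves are needed.
A route of 5 moves achieves this: 13 → 14 → 10 → 6 → 2 → 3.
Since 5 matches the lower bound, it is optimal.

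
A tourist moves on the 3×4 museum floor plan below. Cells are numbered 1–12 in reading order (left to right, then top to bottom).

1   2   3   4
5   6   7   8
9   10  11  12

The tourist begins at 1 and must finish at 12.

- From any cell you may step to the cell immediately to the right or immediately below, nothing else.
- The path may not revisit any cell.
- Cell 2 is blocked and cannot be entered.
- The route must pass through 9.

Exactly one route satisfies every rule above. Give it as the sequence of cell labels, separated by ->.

1 -> 5 -> 9 -> 10 -> 11 -> 12

Moves only go right or down, so the column and row indices never decrease.
Route from 1: down 2 to 9, right 3 to 12 — 5 moves in all.
Check: all required cells visited.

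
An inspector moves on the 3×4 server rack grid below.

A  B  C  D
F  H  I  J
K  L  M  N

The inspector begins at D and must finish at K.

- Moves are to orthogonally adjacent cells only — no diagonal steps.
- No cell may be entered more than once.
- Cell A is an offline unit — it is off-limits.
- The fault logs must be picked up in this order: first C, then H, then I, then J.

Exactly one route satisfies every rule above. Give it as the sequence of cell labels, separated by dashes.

The waypoints must appear in the order C, H, I, J, with no cell reused.
Route from D: 2× left (reaching B), down to H, 2× right (reaching J), down to N, 3× left (reaching K) — 9 moves in all.
Check: order respected (C at step 1, H at step 3, I at step 4, J at step 5).

D - C - B - H - I - J - N - M - L - K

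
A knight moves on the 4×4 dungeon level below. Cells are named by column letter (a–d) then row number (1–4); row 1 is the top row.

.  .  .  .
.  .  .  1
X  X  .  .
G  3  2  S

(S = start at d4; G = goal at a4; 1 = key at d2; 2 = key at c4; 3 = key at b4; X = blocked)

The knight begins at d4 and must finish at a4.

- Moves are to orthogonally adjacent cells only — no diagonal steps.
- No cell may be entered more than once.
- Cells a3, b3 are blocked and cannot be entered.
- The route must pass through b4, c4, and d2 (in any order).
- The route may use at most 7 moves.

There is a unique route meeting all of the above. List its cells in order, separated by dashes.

d4 - d3 - d2 - c2 - c3 - c4 - b4 - a4

The budget equals the shortest possible length, so every move has to be on a shortest route through the required cells.
Route from d4: 2× up (reaching d2), left to c2, 2× down (reaching c4), 2× left (reaching a4) — 7 moves in all.
Check: all required cells visited; 7 ≤ 7 moves.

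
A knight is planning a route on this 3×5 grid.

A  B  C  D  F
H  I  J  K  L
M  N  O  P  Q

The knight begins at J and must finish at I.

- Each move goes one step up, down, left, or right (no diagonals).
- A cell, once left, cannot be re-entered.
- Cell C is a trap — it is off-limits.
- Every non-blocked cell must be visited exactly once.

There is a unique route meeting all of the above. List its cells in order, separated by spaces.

Need to visit all 14 open cells exactly once, starting at J and ending at I.
Cell D has only two open neighbours (K and F), so the path must pass straight through it: one of those is the cell it's entered from and the other is where it exits.
Route from J: right to K, up to D, right to F, 2× down (reaching Q), 4× left (reaching M), 2× up (reaching A), right to B, down to I — 13 moves in all.
Check: all 14 open cells covered.

J K D F L Q P O N M H A B I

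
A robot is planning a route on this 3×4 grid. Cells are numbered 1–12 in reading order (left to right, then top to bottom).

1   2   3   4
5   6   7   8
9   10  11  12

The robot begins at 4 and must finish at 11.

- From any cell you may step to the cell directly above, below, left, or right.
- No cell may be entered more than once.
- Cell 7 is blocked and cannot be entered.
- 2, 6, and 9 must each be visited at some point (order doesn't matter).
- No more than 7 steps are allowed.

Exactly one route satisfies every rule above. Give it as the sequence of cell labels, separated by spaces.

4 3 2 6 5 9 10 11

Any route must reach 2, 6, and 9 and still end at 11 within 7 moves, so the order of the required stops is forced.
Route from 4: left 2 to 2, down 1 to 6, left 1 to 5, down 1 to 9, right 2 to 11 — 7 moves in all.
Check: all required cells visited; 7 ≤ 7 moves.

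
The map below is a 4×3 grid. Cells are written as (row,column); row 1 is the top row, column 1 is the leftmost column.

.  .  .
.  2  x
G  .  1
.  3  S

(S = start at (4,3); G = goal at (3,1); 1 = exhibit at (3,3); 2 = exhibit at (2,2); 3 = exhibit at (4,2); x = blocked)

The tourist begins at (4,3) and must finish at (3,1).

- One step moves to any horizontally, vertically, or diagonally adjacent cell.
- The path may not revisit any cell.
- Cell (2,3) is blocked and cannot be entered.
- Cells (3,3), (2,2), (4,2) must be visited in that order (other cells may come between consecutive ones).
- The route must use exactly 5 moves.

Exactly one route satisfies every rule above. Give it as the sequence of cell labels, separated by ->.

The waypoints must appear in the order (3,3), (2,2), (4,2), with no cell reused.
Route from (4,3): up to (3,3), up-left to (2,2), 2× down (reaching (4,2)), up-left to (3,1) — 5 moves in all.
Check: order respected (1 at step 1, 2 at step 2, 3 at step 4); 5 moves as required.

(4,3) -> (3,3) -> (2,2) -> (3,2) -> (4,2) -> (3,1)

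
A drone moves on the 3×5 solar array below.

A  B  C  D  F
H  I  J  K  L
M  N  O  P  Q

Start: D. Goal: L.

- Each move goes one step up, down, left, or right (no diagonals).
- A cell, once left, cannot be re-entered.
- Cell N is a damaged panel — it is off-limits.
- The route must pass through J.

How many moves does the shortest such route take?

Any route passes through J somewhere between D and L. Summing Manhattan distances along the two legs (D → J → L) gives a lower bound of 2 + 2 = 4 moves.
A route of 4 moves achieves this: D → C → J → K → L.
Since 4 matches the lower bound, it is optimal.

4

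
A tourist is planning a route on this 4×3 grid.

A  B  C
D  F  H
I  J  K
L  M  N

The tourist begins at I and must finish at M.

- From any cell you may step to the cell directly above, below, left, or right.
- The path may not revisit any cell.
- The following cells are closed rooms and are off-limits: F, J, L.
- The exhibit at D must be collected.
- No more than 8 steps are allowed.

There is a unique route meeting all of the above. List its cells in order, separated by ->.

I -> D -> A -> B -> C -> H -> K -> N -> M

The 8-move cap with required stops at D leaves no slack for detours.
Route from I: 2× up (reaching A), 2× right (reaching C), 3× down (reaching N), left to M — 8 moves in all.
Check: all required cells visited; 8 ≤ 8 moves.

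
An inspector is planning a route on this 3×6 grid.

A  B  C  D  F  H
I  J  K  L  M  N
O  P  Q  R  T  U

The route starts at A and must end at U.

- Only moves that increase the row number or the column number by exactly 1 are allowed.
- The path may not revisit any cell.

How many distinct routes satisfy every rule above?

A right/down-only route from A to U makes exactly 2 down-moves and 5 right-moves in some order.
With no other constraints that would be C(7,2) = 21 routes.
That gives 21 routes.

21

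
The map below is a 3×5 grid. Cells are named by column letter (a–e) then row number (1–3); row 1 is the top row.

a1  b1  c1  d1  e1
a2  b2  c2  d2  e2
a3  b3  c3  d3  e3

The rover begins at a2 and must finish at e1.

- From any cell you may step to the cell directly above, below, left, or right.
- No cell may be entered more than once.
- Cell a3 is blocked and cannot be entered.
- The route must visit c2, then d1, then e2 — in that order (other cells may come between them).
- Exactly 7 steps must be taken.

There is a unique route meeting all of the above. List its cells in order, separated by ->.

a2 -> b2 -> c2 -> c1 -> d1 -> d2 -> e2 -> e1

The waypoints must appear in the order c2, d1, e2, with no cell reused.
Route from a2: 2× right (reaching c2), up to c1, right to d1, down to d2, right to e2, up to e1 — 7 moves in all.
Check: order respected (c2 at step 2, d1 at step 4, e2 at step 6); 7 moves as required.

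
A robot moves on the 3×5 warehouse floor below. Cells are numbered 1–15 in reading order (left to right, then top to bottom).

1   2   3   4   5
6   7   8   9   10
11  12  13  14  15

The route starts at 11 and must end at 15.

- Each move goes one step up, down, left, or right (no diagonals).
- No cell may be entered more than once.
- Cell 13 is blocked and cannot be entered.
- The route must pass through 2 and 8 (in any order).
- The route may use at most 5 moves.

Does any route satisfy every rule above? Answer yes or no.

no

Even ignoring the no-revisit rule, getting from 11 to 15, taking the cheapest ordering 11 → 2 → 8 → 15 needs at least 3 + 2 + 3 = 8 moves (Manhattan distance per leg), which exceeds the 5-move limit.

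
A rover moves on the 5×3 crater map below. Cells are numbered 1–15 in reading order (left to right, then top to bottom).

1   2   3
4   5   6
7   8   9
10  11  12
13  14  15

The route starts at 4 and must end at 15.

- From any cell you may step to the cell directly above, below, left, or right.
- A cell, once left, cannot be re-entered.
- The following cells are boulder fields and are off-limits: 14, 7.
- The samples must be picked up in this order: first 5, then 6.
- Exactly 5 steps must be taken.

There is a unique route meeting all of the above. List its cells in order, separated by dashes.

4 - 5 - 6 - 9 - 12 - 15

The waypoints must appear in the order 5, 6, with no cell reused.
Route from 4: 2× right (reaching 6), 3× down (reaching 15) — 5 moves in all.
Check: order respected (5 at step 1, 6 at step 2); 5 moves as required.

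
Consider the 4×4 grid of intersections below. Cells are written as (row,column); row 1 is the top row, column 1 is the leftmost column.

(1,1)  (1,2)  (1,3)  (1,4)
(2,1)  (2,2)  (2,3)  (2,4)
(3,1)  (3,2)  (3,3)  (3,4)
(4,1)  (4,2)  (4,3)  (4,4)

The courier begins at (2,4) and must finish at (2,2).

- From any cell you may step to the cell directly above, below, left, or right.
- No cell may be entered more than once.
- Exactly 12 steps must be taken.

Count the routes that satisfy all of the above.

Need simple routes of exactly 12 moves from (2,4) to (2,2) (Manhattan distance 2, so 5 moves are spent on a detour and 5 undoing it).
Branch systematically from the start, pruning whenever the remaining move budget drops below the Manhattan distance to (2,2) or differs from it in parity. Grouping the completions by first move — via (1,4): 10; via (3,4): 11; via (2,3): 3 — and summing: 10 + 11 + 3 = 24.
That gives 24 routes.

24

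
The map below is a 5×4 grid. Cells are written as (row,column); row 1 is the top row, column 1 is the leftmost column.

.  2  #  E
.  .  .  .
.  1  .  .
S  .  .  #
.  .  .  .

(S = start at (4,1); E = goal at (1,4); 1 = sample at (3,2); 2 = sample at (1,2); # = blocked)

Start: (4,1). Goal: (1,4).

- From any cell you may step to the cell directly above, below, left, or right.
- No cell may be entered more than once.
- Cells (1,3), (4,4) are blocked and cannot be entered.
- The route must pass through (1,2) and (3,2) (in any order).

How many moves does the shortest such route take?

Any route passes through (1,2) and (3,2) in some order between (4,1) and (1,4). Summing Manhattan distances along each leg and taking the cheapest ordering ((4,1) → (3,2) → (1,2) → (1,4)) gives a lower bound of 2 + 2 + 2 = 6 moves.
That bound ignores the blocked cells. Measuring each leg by the fewest moves that actually steer around them ((4,1)→(3,2): 2; (3,2)→(1,2): 2; (1,2)→(1,4): 4) raises the lower bound to 8.
The shortest route satisfying every rule uses 10 moves: (4,1) → (3,1) → (2,1) → (1,1) → (1,2) → (2,2) → (3,2) → (3,3) → (2,3) → (2,4) → (1,4).
The bound of 8 isn't tight here; checking systematically, no route of length 8 through 9 satisfies every constraint, so 10 is the minimum.

10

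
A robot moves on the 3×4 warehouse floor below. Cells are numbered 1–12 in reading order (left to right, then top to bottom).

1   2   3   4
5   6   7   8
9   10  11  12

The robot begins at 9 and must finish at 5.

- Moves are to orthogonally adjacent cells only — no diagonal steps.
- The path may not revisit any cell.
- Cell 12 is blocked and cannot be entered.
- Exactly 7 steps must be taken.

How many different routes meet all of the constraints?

4

Need simple routes of exactly 7 moves from 9 to 5 (Manhattan distance 1, so 3 moves are spent on a detour and 3 undoing it).
Enumerating: 9 10 6 7 3 2 1 5 | 9 10 11 7 3 2 6 5 | 9 10 11 7 3 2 1 5 | 9 10 11 7 6 2 1 5.
That gives 4 routes.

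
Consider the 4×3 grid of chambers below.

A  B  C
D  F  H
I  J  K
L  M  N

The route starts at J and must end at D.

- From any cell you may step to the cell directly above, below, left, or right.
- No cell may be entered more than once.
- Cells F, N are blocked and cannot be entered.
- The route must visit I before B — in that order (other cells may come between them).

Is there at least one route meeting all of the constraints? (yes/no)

no

Even ignoring the required order, no revisit-free route from J to D manages to pass through all of I and B: branching out from J, every path either misses one of them or, having collected them, can no longer reach D without re-entering a cell.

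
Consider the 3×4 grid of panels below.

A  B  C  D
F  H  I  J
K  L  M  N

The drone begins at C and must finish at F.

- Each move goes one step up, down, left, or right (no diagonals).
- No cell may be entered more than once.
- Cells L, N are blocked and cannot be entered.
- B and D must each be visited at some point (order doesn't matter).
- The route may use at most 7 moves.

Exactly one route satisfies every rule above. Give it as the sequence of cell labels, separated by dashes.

The budget equals the shortest possible length, so every move has to be on a shortest route through the required cells.
Route from C: right 1 to D, down 1 to J, left 2 to H, up 1 to B, left 1 to A, down 1 to F — 7 moves in all.
Check: all required cells visited; 7 ≤ 7 moves.

C - D - J - I - H - B - A - F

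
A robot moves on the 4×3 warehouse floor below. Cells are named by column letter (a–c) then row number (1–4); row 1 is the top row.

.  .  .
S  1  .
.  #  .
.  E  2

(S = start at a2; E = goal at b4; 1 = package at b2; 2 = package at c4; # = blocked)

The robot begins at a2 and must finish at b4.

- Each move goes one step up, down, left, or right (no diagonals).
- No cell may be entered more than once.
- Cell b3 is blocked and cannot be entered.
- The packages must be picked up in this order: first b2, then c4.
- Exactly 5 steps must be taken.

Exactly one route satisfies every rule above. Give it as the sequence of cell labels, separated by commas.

The waypoints must appear in the order b2, c4, with no cell reused.
Route from a2: 2× right (reaching c2), 2× down (reaching c4), left to b4 — 5 moves in all.
Check: order respected (1 at step 1, 2 at step 4); 5 moves as required.

a2, b2, c2, c3, c4, b4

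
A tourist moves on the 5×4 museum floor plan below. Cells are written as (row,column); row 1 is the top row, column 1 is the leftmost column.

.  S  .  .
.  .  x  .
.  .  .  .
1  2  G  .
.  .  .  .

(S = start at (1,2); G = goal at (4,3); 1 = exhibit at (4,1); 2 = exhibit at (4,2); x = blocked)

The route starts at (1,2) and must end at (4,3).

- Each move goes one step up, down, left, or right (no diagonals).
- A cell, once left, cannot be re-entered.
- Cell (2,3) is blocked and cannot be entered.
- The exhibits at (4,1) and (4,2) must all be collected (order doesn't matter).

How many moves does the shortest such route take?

6

Any route passes through (4,1) and (4,2) in some order between (1,2) and (4,3). Summing Manhattan distances along each leg and taking the cheapest ordering ((1,2) → (4,1) → (4,2) → (4,3)) gives a lower bound of 4 + 1 + 1 = 6 moves.
A route of 6 moves achieves this: (1,2) → (2,2) → (3,2) → (3,1) → (4,1) → (4,2) → (4,3).
Since 6 matches the lower bound, it is optimal.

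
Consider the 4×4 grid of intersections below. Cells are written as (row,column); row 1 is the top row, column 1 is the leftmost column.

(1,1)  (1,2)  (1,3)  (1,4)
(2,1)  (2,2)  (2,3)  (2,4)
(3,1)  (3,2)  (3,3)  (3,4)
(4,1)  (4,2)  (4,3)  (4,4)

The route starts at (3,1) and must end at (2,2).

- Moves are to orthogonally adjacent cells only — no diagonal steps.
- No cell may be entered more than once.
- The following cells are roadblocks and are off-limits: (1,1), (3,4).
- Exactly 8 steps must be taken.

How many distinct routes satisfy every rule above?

4

Need simple routes of exactly 8 moves from (3,1) to (2,2) (Manhattan distance 2, so 3 moves are spent on a detour and 3 undoing it).
Enumerating: (3,1) (4,1) (4,2) (3,2) (3,3) (2,3) (1,3) (1,2) (2,2) | (3,1) (4,1) (4,2) (4,3) (3,3) (2,3) (1,3) (1,2) (2,2) | (3,1) (3,2) (4,2) (4,3) (3,3) (2,3) (1,3) (1,2) (2,2) | (3,1) (3,2) (3,3) (2,3) (2,4) (1,4) (1,3) (1,2) (2,2).
That gives 4 routes.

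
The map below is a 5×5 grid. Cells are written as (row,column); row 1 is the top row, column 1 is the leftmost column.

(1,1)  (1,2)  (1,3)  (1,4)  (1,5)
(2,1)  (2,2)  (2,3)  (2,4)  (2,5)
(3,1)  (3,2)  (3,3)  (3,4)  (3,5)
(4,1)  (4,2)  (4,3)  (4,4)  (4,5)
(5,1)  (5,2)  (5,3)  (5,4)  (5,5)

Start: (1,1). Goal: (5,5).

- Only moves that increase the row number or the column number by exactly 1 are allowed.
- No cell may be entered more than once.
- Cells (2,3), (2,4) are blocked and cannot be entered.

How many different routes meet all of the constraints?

36

A right/down-only route from (1,1) to (5,5) makes exactly 4 down-moves and 4 right-moves in some order.
With no other constraints that would be C(8,4) = 70 routes.
Subtract routes through each blocked cell (inclusion–exclusion for overlaps): − through (2,3): 30 − through (2,4): 16 + through (2,3)&(2,4): 12 → 36.
That gives 36 routes.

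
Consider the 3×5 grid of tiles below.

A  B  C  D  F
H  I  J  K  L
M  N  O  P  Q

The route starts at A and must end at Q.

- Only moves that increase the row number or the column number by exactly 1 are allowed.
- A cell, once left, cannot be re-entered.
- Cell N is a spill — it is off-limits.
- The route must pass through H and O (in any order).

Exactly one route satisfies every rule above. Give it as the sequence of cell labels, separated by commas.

Moves only go right or down, so the column and row indices never decrease.
Route from A: down to H, 2× right (reaching J), down to O, 2× right (reaching Q) — 6 moves in all.
Check: all required cells visited.

A, H, I, J, O, P, Q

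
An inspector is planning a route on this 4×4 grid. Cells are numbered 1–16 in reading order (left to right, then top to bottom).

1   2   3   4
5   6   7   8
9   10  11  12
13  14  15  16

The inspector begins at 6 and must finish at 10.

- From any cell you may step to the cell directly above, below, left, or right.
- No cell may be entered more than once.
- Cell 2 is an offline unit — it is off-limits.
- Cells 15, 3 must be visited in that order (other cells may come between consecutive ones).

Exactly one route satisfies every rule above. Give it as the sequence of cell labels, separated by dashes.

6 - 5 - 9 - 13 - 14 - 15 - 16 - 12 - 8 - 4 - 3 - 7 - 11 - 10

The waypoints must appear in the order 15, 3, with no cell reused.
Route from 6: left 1 to 5, down 2 to 13, right 3 to 16, up 3 to 4, left 1 to 3, down 2 to 11, left 1 to 10 — 13 moves in all.
Check: order respected (15 at step 5, 3 at step 10).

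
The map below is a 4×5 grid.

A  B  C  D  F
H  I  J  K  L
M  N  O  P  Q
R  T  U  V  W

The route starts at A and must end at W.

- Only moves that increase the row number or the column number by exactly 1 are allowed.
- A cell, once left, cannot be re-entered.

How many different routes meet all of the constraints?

35

A right/down-only route from A to W makes exactly 3 down-moves and 4 right-moves in some order.
With no other constraints that would be C(7,3) = 35 routes.
That gives 35 routes.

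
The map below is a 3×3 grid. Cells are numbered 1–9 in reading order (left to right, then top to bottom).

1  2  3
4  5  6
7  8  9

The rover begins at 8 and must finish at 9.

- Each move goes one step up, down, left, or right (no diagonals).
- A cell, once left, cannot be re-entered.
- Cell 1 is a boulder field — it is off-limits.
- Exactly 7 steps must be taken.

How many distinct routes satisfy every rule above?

Need simple routes of exactly 7 moves from 8 to 9 (Manhattan distance 1, so 3 moves are spent on a detour and 3 undoing it).
Enumerating: 8 7 4 5 2 3 6 9.
That gives 1 route.

1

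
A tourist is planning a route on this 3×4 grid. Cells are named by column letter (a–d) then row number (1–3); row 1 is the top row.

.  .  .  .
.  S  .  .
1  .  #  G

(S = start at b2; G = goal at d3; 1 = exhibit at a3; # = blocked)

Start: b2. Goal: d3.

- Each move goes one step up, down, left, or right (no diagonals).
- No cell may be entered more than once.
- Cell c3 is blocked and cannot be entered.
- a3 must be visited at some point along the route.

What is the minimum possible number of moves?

9

Any route passes through a3 somewhere between b2 and d3. Summing Manhattan distances along the two legs (b2 → a3 → d3) gives a lower bound of 2 + 3 = 5 moves.
That bound ignores the blocked cells. Measuring each leg by the fewest moves that actually steer around them (b2→a3: 2; a3→d3: 5) raises the lower bound to 7.
The shortest route satisfying every rule uses 9 moves: b2 → b3 → a3 → a2 → a1 → b1 → c1 → c2 → d2 → d3.
The bound of 7 isn't tight here; checking systematically, no route of length 7 through 8 satisfies every constraint, so 9 is the minimum.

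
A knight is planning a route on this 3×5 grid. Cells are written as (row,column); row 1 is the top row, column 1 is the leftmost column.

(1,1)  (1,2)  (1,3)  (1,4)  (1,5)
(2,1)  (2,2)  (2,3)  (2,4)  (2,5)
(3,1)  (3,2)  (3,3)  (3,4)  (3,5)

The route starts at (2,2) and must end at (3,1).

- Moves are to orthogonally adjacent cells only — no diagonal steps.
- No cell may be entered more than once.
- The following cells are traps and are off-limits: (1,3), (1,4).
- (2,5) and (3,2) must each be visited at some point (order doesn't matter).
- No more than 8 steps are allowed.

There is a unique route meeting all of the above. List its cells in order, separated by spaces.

(2,2) (2,3) (2,4) (2,5) (3,5) (3,4) (3,3) (3,2) (3,1)

The 8-move cap with required stops at (2,5), (3,2) leaves no slack for detours.
Route from (2,2): right 3 to (2,5), down 1 to (3,5), left 4 to (3,1) — 8 moves in all.
Check: all required cells visited; 8 ≤ 8 moves.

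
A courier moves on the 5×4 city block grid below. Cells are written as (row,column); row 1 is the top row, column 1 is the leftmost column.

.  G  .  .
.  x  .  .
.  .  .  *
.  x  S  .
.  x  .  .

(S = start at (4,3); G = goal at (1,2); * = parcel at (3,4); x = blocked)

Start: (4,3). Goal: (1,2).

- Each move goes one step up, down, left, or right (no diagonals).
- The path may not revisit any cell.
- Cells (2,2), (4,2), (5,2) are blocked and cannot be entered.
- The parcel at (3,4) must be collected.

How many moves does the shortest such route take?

Any route passes through (3,4) somewhere between (4,3) and (1,2). Summing Manhattan distances along the two legs ((4,3) → (3,4) → (1,2)) gives a lower bound of 2 + 4 = 6 moves.
A route of 6 moves achieves this: (4,3) → (3,3) → (3,4) → (2,4) → (1,4) → (1,3) → (1,2).
Since 6 matches the lower bound, it is optimal.

6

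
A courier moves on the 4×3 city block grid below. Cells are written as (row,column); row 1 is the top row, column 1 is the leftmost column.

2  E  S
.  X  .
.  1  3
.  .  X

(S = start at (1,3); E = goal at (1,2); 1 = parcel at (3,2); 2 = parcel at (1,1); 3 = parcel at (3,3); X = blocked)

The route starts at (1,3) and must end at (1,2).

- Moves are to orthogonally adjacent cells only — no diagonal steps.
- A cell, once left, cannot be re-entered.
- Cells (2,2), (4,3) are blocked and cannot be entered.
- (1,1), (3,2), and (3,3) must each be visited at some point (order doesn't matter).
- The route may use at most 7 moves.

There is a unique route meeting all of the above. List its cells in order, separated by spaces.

(1,3) (2,3) (3,3) (3,2) (3,1) (2,1) (1,1) (1,2)

The budget equals the shortest possible length, so every move has to be on a shortest route through the required cells.
Route from (1,3): 2× down (reaching (3,3)), 2× left (reaching (3,1)), 2× up (reaching (1,1)), right to (1,2) — 7 moves in all.
Check: all required cells visited; 7 ≤ 7 moves.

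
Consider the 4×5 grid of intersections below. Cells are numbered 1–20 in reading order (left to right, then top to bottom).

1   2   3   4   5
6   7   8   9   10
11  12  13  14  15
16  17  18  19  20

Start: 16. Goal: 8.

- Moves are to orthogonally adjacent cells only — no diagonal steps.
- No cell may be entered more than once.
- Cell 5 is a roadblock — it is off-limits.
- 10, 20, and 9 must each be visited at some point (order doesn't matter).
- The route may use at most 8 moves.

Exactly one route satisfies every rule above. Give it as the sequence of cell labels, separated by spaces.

16 17 18 19 20 15 10 9 8

The budget equals the shortest possible length, so every move has to be on a shortest route through the required cells.
Route from 16: right 4 to 20, up 2 to 10, left 2 to 8 — 8 moves in all.
Check: all required cells visited; 8 ≤ 8 moves.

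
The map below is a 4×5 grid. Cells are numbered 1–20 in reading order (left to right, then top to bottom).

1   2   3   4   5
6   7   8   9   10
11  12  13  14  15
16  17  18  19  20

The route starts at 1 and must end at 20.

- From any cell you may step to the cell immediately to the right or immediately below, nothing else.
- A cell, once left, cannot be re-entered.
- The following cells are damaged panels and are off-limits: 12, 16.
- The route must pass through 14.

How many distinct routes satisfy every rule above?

A right/down-only route from 1 to 20 makes exactly 3 down-moves and 4 right-moves in some order.
With no other constraints that would be C(7,3) = 35 routes.
Split at 14 and multiply the segment counts (each segment already excludes blocked cells): 1→14: 7; 14→20: 2; product = 14.
That gives 14 routes.

14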